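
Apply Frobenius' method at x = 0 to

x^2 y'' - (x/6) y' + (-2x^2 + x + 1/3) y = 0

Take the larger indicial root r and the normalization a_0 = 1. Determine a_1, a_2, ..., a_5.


Write in Frobenius form y'' + (p(x)/x) y' + (q(x)/x^2) y = 0:
  p(x) = -1/6,  q(x) = -2x^2 + x + 1/3.
Indicial equation: r(r-1) + (-1/6) r + (1/3) = 0 -> roots r_1 = 2/3, r_2 = 1/2.
Take r = r_1 = 2/3. Let y(x) = x^r sum_{n>=0} a_n x^n with a_0 = 1.
Substitute y = x^r sum a_n x^n and match x^{r+n}. The recurrence is
  D(n) a_n + 1 a_{n-1} - 2 a_{n-2} = 0,  where D(n) = (r+n)(r+n-1) + (-1/6)(r+n) + (1/3).
  a_n = [-1 a_{n-1} + 2 a_{n-2}] / D(n).
Since the indicial polynomial factors as (r - r_1)(r - r_2), D(n) = (r_1 + n - r_1)(r_1 + n - r_2) = n(n + 1/6).
Evaluating step by step (a_0 = 1):
  n = 1: D(1) = 1(1 + 1/6) = 7/6; numerator = -1(1) = -1; a_1 = (-1)/(7/6) = -6/7
  n = 2: D(2) = 2(2 + 1/6) = 13/3; numerator = -1(-6/7) + 2(1) = 20/7; a_2 = (20/7)/(13/3) = 60/91
  n = 3: D(3) = 3(3 + 1/6) = 19/2; numerator = -1(60/91) + 2(-6/7) = -216/91; a_3 = (-216/91)/(19/2) = -432/1729
  n = 4: D(4) = 4(4 + 1/6) = 50/3; numerator = -1(-432/1729) + 2(60/91) = 2712/1729; a_4 = (2712/1729)/(50/3) = 4068/43225
  n = 5: D(5) = 5(5 + 1/6) = 155/6; numerator = -1(4068/43225) + 2(-432/1729) = -25668/43225; a_5 = (-25668/43225)/(155/6) = -4968/216125

r = 2/3; a_0 = 1; a_1 = -6/7; a_2 = 60/91; a_3 = -432/1729; a_4 = 4068/43225; a_5 = -4968/216125


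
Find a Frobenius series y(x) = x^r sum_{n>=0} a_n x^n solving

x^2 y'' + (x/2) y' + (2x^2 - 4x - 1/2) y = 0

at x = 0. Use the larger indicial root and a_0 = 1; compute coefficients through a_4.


Write in Frobenius form y'' + (p(x)/x) y' + (q(x)/x^2) y = 0:
  p(x) = 1/2,  q(x) = 2x^2 - 4x - 1/2.
Indicial equation: r(r-1) + (1/2) r + (-1/2) = 0 -> roots r_1 = 1, r_2 = -1/2.
Take r = r_1 = 1. Let y(x) = x^r sum_{n>=0} a_n x^n with a_0 = 1.
Substitute y = x^r sum a_n x^n and match x^{r+n}. The recurrence is
  D(n) a_n - 4 a_{n-1} + 2 a_{n-2} = 0,  where D(n) = (r+n)(r+n-1) + (1/2)(r+n) + (-1/2).
  a_n = [4 a_{n-1} - 2 a_{n-2}] / D(n).
Since the indicial polynomial factors as (r - r_1)(r - r_2), D(n) = (r_1 + n - r_1)(r_1 + n - r_2) = n(n + 3/2).
Evaluating step by step (a_0 = 1):
  n = 1: D(1) = 1(1 + 3/2) = 5/2; numerator = 4(1) = 4; a_1 = (4)/(5/2) = 8/5
  n = 2: D(2) = 2(2 + 3/2) = 7; numerator = 4(8/5) - 2(1) = 22/5; a_2 = (22/5)/(7) = 22/35
  n = 3: D(3) = 3(3 + 3/2) = 27/2; numerator = 4(22/35) - 2(8/5) = -24/35; a_3 = (-24/35)/(27/2) = -16/315
  n = 4: D(4) = 4(4 + 3/2) = 22; numerator = 4(-16/315) - 2(22/35) = -92/63; a_4 = (-92/63)/(22) = -46/693

r = 1; a_0 = 1; a_1 = 8/5; a_2 = 22/35; a_3 = -16/315; a_4 = -46/693


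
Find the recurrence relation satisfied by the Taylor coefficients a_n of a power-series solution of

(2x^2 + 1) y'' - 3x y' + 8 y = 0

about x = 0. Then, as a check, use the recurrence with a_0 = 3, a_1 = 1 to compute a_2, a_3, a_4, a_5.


Substitute y = sum_n a_n x^n.
(1 + 2 x^2) y'' contributes (n+2)(n+1) a_{n+2} + 2 n(n-1) a_n at x^n.
-3 x y'(x) contributes -3 n a_n at x^n.
8 y(x) contributes 8 a_n at x^n.
Matching x^n: (n+2)(n+1) a_{n+2} + (2 n(n-1) - 3 n + 8) a_n = 0.
Thus a_{n+2} = (-2 n(n-1) + 3 n - 8) / ((n+1)(n+2)) * a_n.

Check with a_0 = 3, a_1 = 1 (apply the recurrence for n = 0, 1, 2, 3): a_0 = 3, a_1 = 1, a_2 = -12, a_3 = -5/6, a_4 = 6, a_5 = 11/24.

a_(n+2) = (-2 n(n-1) + 3 n - 8) / ((n+1)(n+2)) * a_n; check: a_0 = 3, a_1 = 1, a_2 = -12, a_3 = -5/6, a_4 = 6, a_5 = 11/24


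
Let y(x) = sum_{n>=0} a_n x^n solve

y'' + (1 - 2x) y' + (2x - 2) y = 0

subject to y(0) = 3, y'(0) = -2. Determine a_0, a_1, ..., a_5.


Ansatz: y(x) = sum_{n>=0} a_n x^n, so y'(x) = sum_{n>=1} n a_n x^(n-1) and y''(x) = sum_{n>=2} n(n-1) a_n x^(n-2).
Substitute into P(x) y'' + Q(x) y' + R(x) y = 0 with P(x) = 1, Q(x) = 1 - 2x, R(x) = 2x - 2, and match powers of x.
Initial conditions: a_0 = 3, a_1 = -2.
Setting the coefficient of each power of x to zero and solving order by order (substituting the coefficients already found):
  x^0: 2 a_2 + a_1 - 2 a_0 = 0  ->  2 a_2 = -a_1 + 2 a_0 = 8  ->  a_2 = 4
  x^1: 6 a_3 + 2 a_2 - 4 a_1 + 2 a_0 = 0  ->  6 a_3 = -2 a_2 + 4 a_1 - 2 a_0 = -22  ->  a_3 = -11/3
  x^2: 12 a_4 + 3 a_3 - 6 a_2 + 2 a_1 = 0  ->  12 a_4 = -3 a_3 + 6 a_2 - 2 a_1 = 39  ->  a_4 = 13/4
  x^3: 20 a_5 + 4 a_4 - 8 a_3 + 2 a_2 = 0  ->  20 a_5 = -4 a_4 + 8 a_3 - 2 a_2 = -151/3  ->  a_5 = -151/60
Truncated series: y(x) = 3 - 2 x + 4 x^2 - (11/3) x^3 + (13/4) x^4 - (151/60) x^5 + O(x^6).

a_0 = 3; a_1 = -2; a_2 = 4; a_3 = -11/3; a_4 = 13/4; a_5 = -151/60


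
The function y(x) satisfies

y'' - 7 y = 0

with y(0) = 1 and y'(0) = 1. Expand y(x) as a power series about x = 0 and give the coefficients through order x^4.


Ansatz: y(x) = sum_{n>=0} a_n x^n, so y'(x) = sum_{n>=1} n a_n x^(n-1) and y''(x) = sum_{n>=2} n(n-1) a_n x^(n-2).
Substitute into P(x) y'' + Q(x) y' + R(x) y = 0 with P(x) = 1, Q(x) = 0, R(x) = -7, and match powers of x.
Initial conditions: a_0 = 1, a_1 = 1.
Setting the coefficient of each power of x to zero and solving order by order (substituting the coefficients already found):
  x^0: 2 a_2 - 7 a_0 = 0  ->  2 a_2 = 7 a_0 = 7  ->  a_2 = 7/2
  x^1: 6 a_3 - 7 a_1 = 0  ->  6 a_3 = 7 a_1 = 7  ->  a_3 = 7/6
  x^2: 12 a_4 - 7 a_2 = 0  ->  12 a_4 = 7 a_2 = 49/2  ->  a_4 = 49/24
Truncated series: y(x) = 1 + x + (7/2) x^2 + (7/6) x^3 + (49/24) x^4 + O(x^5).

a_0 = 1; a_1 = 1; a_2 = 7/2; a_3 = 7/6; a_4 = 49/24


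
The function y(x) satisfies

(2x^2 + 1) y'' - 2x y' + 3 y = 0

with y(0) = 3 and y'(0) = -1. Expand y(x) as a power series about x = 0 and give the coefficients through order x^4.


Ansatz: y(x) = sum_{n>=0} a_n x^n, so y'(x) = sum_{n>=1} n a_n x^(n-1) and y''(x) = sum_{n>=2} n(n-1) a_n x^(n-2).
Substitute into P(x) y'' + Q(x) y' + R(x) y = 0 with P(x) = 2x^2 + 1, Q(x) = -2x, R(x) = 3, and match powers of x.
Initial conditions: a_0 = 3, a_1 = -1.
Setting the coefficient of each power of x to zero and solving order by order (substituting the coefficients already found):
  x^0: 2 a_2 + 3 a_0 = 0  ->  2 a_2 = -3 a_0 = -9  ->  a_2 = -9/2
  x^1: 6 a_3 + a_1 = 0  ->  6 a_3 = -a_1 = 1  ->  a_3 = 1/6
  x^2: 12 a_4 + 3 a_2 = 0  ->  12 a_4 = -3 a_2 = 27/2  ->  a_4 = 9/8
Truncated series: y(x) = 3 - x - (9/2) x^2 + (1/6) x^3 + (9/8) x^4 + O(x^5).

a_0 = 3; a_1 = -1; a_2 = -9/2; a_3 = 1/6; a_4 = 9/8


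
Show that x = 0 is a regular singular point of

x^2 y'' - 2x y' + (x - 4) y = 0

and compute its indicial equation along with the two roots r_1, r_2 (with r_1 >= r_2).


Divide by x^2 to reach normal form y'' + P_1(x) y' + P_2(x) y = 0 with P_1(x) = -2/x and P_2(x) = 1/x - 4/x^2.
x = 0 is a singular point because the y'-coefficient -2/x has a pole at x = 0 and the y-coefficient 1/x - 4/x^2 has a pole at x = 0.
It is a regular singular point because x P_1(x) = p(x) = -2 and x^2 P_2(x) = q(x) = x - 4 are polynomials, hence analytic at x = 0.
p(0) = -2,  q(0) = -4.
Indicial equation: r(r-1) + p(0) r + q(0) = 0, i.e. r^2 + (p(0) - 1) r + q(0) = 0, i.e. r^2 - 3 r - 4 = 0.
Discriminant: (-3)^2 - 4(-4) = 25, so r = (3 ± 5)/2.
Solving: r_1 = 4, r_2 = -1.

indicial: r^2 - 3 r - 4 = 0; roots r_1 = 4, r_2 = -1


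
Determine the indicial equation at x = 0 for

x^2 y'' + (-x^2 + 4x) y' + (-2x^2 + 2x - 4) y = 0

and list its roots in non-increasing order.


Divide by x^2 to reach normal form y'' + P_1(x) y' + P_2(x) y = 0 with P_1(x) = -1 + 4/x and P_2(x) = -2 + 2/x - 4/x^2.
x = 0 is a singular point because the y'-coefficient -1 + 4/x has a pole at x = 0 and the y-coefficient -2 + 2/x - 4/x^2 has a pole at x = 0.
It is a regular singular point because x P_1(x) = p(x) = 4 - x and x^2 P_2(x) = q(x) = -2x^2 + 2x - 4 are polynomials, hence analytic at x = 0.
p(0) = 4,  q(0) = -4.
Indicial equation: r(r-1) + p(0) r + q(0) = 0, i.e. r^2 + (p(0) - 1) r + q(0) = 0, i.e. r^2 + 3 r - 4 = 0.
Discriminant: (3)^2 - 4(-4) = 25, so r = (-3 ± 5)/2.
Solving: r_1 = 1, r_2 = -4.

indicial: r^2 + 3 r - 4 = 0; roots r_1 = 1, r_2 = -4


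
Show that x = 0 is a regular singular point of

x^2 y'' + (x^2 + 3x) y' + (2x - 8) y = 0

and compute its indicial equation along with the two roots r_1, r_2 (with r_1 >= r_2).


Divide by x^2 to reach normal form y'' + P_1(x) y' + P_2(x) y = 0 with P_1(x) = 1 + 3/x and P_2(x) = 2/x - 8/x^2.
x = 0 is a singular point because the y'-coefficient 1 + 3/x has a pole at x = 0 and the y-coefficient 2/x - 8/x^2 has a pole at x = 0.
It is a regular singular point because x P_1(x) = p(x) = x + 3 and x^2 P_2(x) = q(x) = 2x - 8 are polynomials, hence analytic at x = 0.
p(0) = 3,  q(0) = -8.
Indicial equation: r(r-1) + p(0) r + q(0) = 0, i.e. r^2 + (p(0) - 1) r + q(0) = 0, i.e. r^2 + 2 r - 8 = 0.
Discriminant: (2)^2 - 4(-8) = 36, so r = (-2 ± 6)/2.
Solving: r_1 = 2, r_2 = -4.

indicial: r^2 + 2 r - 8 = 0; roots r_1 = 2, r_2 = -4


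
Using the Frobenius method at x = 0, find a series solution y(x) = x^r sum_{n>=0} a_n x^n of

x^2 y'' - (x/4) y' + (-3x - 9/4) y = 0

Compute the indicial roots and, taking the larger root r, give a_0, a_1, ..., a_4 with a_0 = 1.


Write in Frobenius form y'' + (p(x)/x) y' + (q(x)/x^2) y = 0:
  p(x) = -1/4,  q(x) = -3x - 9/4.
Indicial equation: r(r-1) + (-1/4) r + (-9/4) = 0 -> roots r_1 = 9/4, r_2 = -1.
Take r = r_1 = 9/4. Let y(x) = x^r sum_{n>=0} a_n x^n with a_0 = 1.
Substitute y = x^r sum a_n x^n and match x^{r+n}. The recurrence is
  D(n) a_n - 3 a_{n-1} = 0,  where D(n) = (r+n)(r+n-1) + (-1/4)(r+n) + (-9/4).
  a_n = 3 / D(n) * a_{n-1}.
Since the indicial polynomial factors as (r - r_1)(r - r_2), D(n) = (r_1 + n - r_1)(r_1 + n - r_2) = n(n + 13/4).
Evaluating step by step (a_0 = 1):
  n = 1: D(1) = 1(1 + 13/4) = 17/4; numerator = 3(1) = 3; a_1 = (3)/(17/4) = 12/17
  n = 2: D(2) = 2(2 + 13/4) = 21/2; numerator = 3(12/17) = 36/17; a_2 = (36/17)/(21/2) = 24/119
  n = 3: D(3) = 3(3 + 13/4) = 75/4; numerator = 3(24/119) = 72/119; a_3 = (72/119)/(75/4) = 96/2975
  n = 4: D(4) = 4(4 + 13/4) = 29; numerator = 3(96/2975) = 288/2975; a_4 = (288/2975)/(29) = 288/86275

r = 9/4; a_0 = 1; a_1 = 12/17; a_2 = 24/119; a_3 = 96/2975; a_4 = 288/86275


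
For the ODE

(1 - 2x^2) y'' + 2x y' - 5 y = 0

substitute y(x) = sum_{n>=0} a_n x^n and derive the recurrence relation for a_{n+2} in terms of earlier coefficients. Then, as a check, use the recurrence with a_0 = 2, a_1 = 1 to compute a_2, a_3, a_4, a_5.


Substitute y = sum_n a_n x^n.
(1 - 2 x^2) y'' contributes (n+2)(n+1) a_{n+2} - 2 n(n-1) a_n at x^n.
2 x y'(x) contributes 2 n a_n at x^n.
-5 y(x) contributes -5 a_n at x^n.
Matching x^n: (n+2)(n+1) a_{n+2} + (-2 n(n-1) + 2 n - 5) a_n = 0.
Thus a_{n+2} = (2 n(n-1) - 2 n + 5) / ((n+1)(n+2)) * a_n.

Check with a_0 = 2, a_1 = 1 (apply the recurrence for n = 0, 1, 2, 3): a_0 = 2, a_1 = 1, a_2 = 5, a_3 = 1/2, a_4 = 25/12, a_5 = 11/40.

a_(n+2) = (2 n(n-1) - 2 n + 5) / ((n+1)(n+2)) * a_n; check: a_0 = 2, a_1 = 1, a_2 = 5, a_3 = 1/2, a_4 = 25/12, a_5 = 11/40


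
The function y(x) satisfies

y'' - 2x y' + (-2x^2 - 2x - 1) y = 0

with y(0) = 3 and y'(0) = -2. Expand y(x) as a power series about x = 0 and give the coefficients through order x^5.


Ansatz: y(x) = sum_{n>=0} a_n x^n, so y'(x) = sum_{n>=1} n a_n x^(n-1) and y''(x) = sum_{n>=2} n(n-1) a_n x^(n-2).
Substitute into P(x) y'' + Q(x) y' + R(x) y = 0 with P(x) = 1, Q(x) = -2x, R(x) = -2x^2 - 2x - 1, and match powers of x.
Initial conditions: a_0 = 3, a_1 = -2.
Setting the coefficient of each power of x to zero and solving order by order (substituting the coefficients already found):
  x^0: 2 a_2 - a_0 = 0  ->  2 a_2 = a_0 = 3  ->  a_2 = 3/2
  x^1: 6 a_3 - 3 a_1 - 2 a_0 = 0  ->  6 a_3 = 3 a_1 + 2 a_0 = 0  ->  a_3 = 0
  x^2: 12 a_4 - 5 a_2 - 2 a_1 - 2 a_0 = 0  ->  12 a_4 = 5 a_2 + 2 a_1 + 2 a_0 = 19/2  ->  a_4 = 19/24
  x^3: 20 a_5 - 7 a_3 - 2 a_2 - 2 a_1 = 0  ->  20 a_5 = 7 a_3 + 2 a_2 + 2 a_1 = -1  ->  a_5 = -1/20
Truncated series: y(x) = 3 - 2 x + (3/2) x^2 + (19/24) x^4 - (1/20) x^5 + O(x^6).

a_0 = 3; a_1 = -2; a_2 = 3/2; a_3 = 0; a_4 = 19/24; a_5 = -1/20


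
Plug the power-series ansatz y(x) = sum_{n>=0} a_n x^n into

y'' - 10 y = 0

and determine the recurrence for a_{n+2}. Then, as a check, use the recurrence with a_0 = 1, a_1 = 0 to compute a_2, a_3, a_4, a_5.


Substitute y = sum_n a_n x^n into y'' + (const) y = 0.
y''(x) = sum_{n>=0} (n+2)(n+1) a_{n+2} x^n.
The ODE becomes sum_n [(n+2)(n+1) a_{n+2} - 10 a_n] x^n = 0.
Setting each coefficient to zero gives the recurrence:
  (n+2)(n+1) a_{n+2} - 10 a_n = 0,
  a_{n+2} = 10 / ((n+1)(n+2)) a_n.

Check with a_0 = 1, a_1 = 0 (apply the recurrence for n = 0, 1, 2, 3): a_0 = 1, a_1 = 0, a_2 = 5, a_3 = 0, a_4 = 25/6, a_5 = 0.

a_{n+2} = 10/((n+1)(n+2)) * a_n; check: a_0 = 1, a_1 = 0, a_2 = 5, a_3 = 0, a_4 = 25/6, a_5 = 0


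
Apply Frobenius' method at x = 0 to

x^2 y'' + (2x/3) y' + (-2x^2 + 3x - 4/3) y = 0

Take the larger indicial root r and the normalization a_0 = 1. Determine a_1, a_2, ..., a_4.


Write in Frobenius form y'' + (p(x)/x) y' + (q(x)/x^2) y = 0:
  p(x) = 2/3,  q(x) = -2x^2 + 3x - 4/3.
Indicial equation: r(r-1) + (2/3) r + (-4/3) = 0 -> roots r_1 = 4/3, r_2 = -1.
Take r = r_1 = 4/3. Let y(x) = x^r sum_{n>=0} a_n x^n with a_0 = 1.
Substitute y = x^r sum a_n x^n and match x^{r+n}. The recurrence is
  D(n) a_n + 3 a_{n-1} - 2 a_{n-2} = 0,  where D(n) = (r+n)(r+n-1) + (2/3)(r+n) + (-4/3).
  a_n = [-3 a_{n-1} + 2 a_{n-2}] / D(n).
Since the indicial polynomial factors as (r - r_1)(r - r_2), D(n) = (r_1 + n - r_1)(r_1 + n - r_2) = n(n + 7/3).
Evaluating step by step (a_0 = 1):
  n = 1: D(1) = 1(1 + 7/3) = 10/3; numerator = -3(1) = -3; a_1 = (-3)/(10/3) = -9/10
  n = 2: D(2) = 2(2 + 7/3) = 26/3; numerator = -3(-9/10) + 2(1) = 47/10; a_2 = (47/10)/(26/3) = 141/260
  n = 3: D(3) = 3(3 + 7/3) = 16; numerator = -3(141/260) + 2(-9/10) = -891/260; a_3 = (-891/260)/(16) = -891/4160
  n = 4: D(4) = 4(4 + 7/3) = 76/3; numerator = -3(-891/4160) + 2(141/260) = 1437/832; a_4 = (1437/832)/(76/3) = 4311/63232

r = 4/3; a_0 = 1; a_1 = -9/10; a_2 = 141/260; a_3 = -891/4160; a_4 = 4311/63232


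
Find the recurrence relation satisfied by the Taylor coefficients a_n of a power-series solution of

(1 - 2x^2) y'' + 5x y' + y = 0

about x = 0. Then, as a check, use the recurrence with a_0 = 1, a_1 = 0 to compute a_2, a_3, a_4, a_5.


Substitute y = sum_n a_n x^n.
(1 - 2 x^2) y'' contributes (n+2)(n+1) a_{n+2} - 2 n(n-1) a_n at x^n.
5 x y'(x) contributes 5 n a_n at x^n.
y(x) contributes 1 a_n at x^n.
Matching x^n: (n+2)(n+1) a_{n+2} + (-2 n(n-1) + 5 n + 1) a_n = 0.
Thus a_{n+2} = (2 n(n-1) - 5 n - 1) / ((n+1)(n+2)) * a_n.

Check with a_0 = 1, a_1 = 0 (apply the recurrence for n = 0, 1, 2, 3): a_0 = 1, a_1 = 0, a_2 = -1/2, a_3 = 0, a_4 = 7/24, a_5 = 0.

a_(n+2) = (2 n(n-1) - 5 n - 1) / ((n+1)(n+2)) * a_n; check: a_0 = 1, a_1 = 0, a_2 = -1/2, a_3 = 0, a_4 = 7/24, a_5 = 0


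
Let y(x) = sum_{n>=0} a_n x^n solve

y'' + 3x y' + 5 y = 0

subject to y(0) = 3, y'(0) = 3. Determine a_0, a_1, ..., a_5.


Ansatz: y(x) = sum_{n>=0} a_n x^n, so y'(x) = sum_{n>=1} n a_n x^(n-1) and y''(x) = sum_{n>=2} n(n-1) a_n x^(n-2).
Substitute into P(x) y'' + Q(x) y' + R(x) y = 0 with P(x) = 1, Q(x) = 3x, R(x) = 5, and match powers of x.
Initial conditions: a_0 = 3, a_1 = 3.
Setting the coefficient of each power of x to zero and solving order by order (substituting the coefficients already found):
  x^0: 2 a_2 + 5 a_0 = 0  ->  2 a_2 = -5 a_0 = -15  ->  a_2 = -15/2
  x^1: 6 a_3 + 8 a_1 = 0  ->  6 a_3 = -8 a_1 = -24  ->  a_3 = -4
  x^2: 12 a_4 + 11 a_2 = 0  ->  12 a_4 = -11 a_2 = 165/2  ->  a_4 = 55/8
  x^3: 20 a_5 + 14 a_3 = 0  ->  20 a_5 = -14 a_3 = 56  ->  a_5 = 14/5
Truncated series: y(x) = 3 + 3 x - (15/2) x^2 - 4 x^3 + (55/8) x^4 + (14/5) x^5 + O(x^6).

a_0 = 3; a_1 = 3; a_2 = -15/2; a_3 = -4; a_4 = 55/8; a_5 = 14/5


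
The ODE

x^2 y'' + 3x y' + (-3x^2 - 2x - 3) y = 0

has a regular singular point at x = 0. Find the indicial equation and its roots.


Divide by x^2 to reach normal form y'' + P_1(x) y' + P_2(x) y = 0 with P_1(x) = 3/x and P_2(x) = -3 - 2/x - 3/x^2.
x = 0 is a singular point because the y'-coefficient 3/x has a pole at x = 0 and the y-coefficient -3 - 2/x - 3/x^2 has a pole at x = 0.
It is a regular singular point because x P_1(x) = p(x) = 3 and x^2 P_2(x) = q(x) = -3x^2 - 2x - 3 are polynomials, hence analytic at x = 0.
p(0) = 3,  q(0) = -3.
Indicial equation: r(r-1) + p(0) r + q(0) = 0, i.e. r^2 + (p(0) - 1) r + q(0) = 0, i.e. r^2 + 2 r - 3 = 0.
Discriminant: (2)^2 - 4(-3) = 16, so r = (-2 ± 4)/2.
Solving: r_1 = 1, r_2 = -3.

indicial: r^2 + 2 r - 3 = 0; roots r_1 = 1, r_2 = -3


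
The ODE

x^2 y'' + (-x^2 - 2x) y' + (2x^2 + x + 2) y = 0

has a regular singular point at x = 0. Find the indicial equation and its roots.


Divide by x^2 to reach normal form y'' + P_1(x) y' + P_2(x) y = 0 with P_1(x) = -1 - 2/x and P_2(x) = 2 + 1/x + 2/x^2.
x = 0 is a singular point because the y'-coefficient -1 - 2/x has a pole at x = 0 and the y-coefficient 2 + 1/x + 2/x^2 has a pole at x = 0.
It is a regular singular point because x P_1(x) = p(x) = -x - 2 and x^2 P_2(x) = q(x) = 2x^2 + x + 2 are polynomials, hence analytic at x = 0.
p(0) = -2,  q(0) = 2.
Indicial equation: r(r-1) + p(0) r + q(0) = 0, i.e. r^2 + (p(0) - 1) r + q(0) = 0, i.e. r^2 - 3 r + 2 = 0.
Discriminant: (-3)^2 - 4(2) = 1, so r = (3 ± 1)/2.
Solving: r_1 = 2, r_2 = 1.

indicial: r^2 - 3 r + 2 = 0; roots r_1 = 2, r_2 = 1


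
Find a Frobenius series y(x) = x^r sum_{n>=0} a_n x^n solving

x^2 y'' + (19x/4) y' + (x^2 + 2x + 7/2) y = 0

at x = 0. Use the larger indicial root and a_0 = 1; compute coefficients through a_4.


Write in Frobenius form y'' + (p(x)/x) y' + (q(x)/x^2) y = 0:
  p(x) = 19/4,  q(x) = x^2 + 2x + 7/2.
Indicial equation: r(r-1) + (19/4) r + (7/2) = 0 -> roots r_1 = -7/4, r_2 = -2.
Take r = r_1 = -7/4. Let y(x) = x^r sum_{n>=0} a_n x^n with a_0 = 1.
Substitute y = x^r sum a_n x^n and match x^{r+n}. The recurrence is
  D(n) a_n + 2 a_{n-1} + 1 a_{n-2} = 0,  where D(n) = (r+n)(r+n-1) + (19/4)(r+n) + (7/2).
  a_n = [-2 a_{n-1} - 1 a_{n-2}] / D(n).
Since the indicial polynomial factors as (r - r_1)(r - r_2), D(n) = (r_1 + n - r_1)(r_1 + n - r_2) = n(n + 1/4).
Evaluating step by step (a_0 = 1):
  n = 1: D(1) = 1(1 + 1/4) = 5/4; numerator = -2(1) = -2; a_1 = (-2)/(5/4) = -8/5
  n = 2: D(2) = 2(2 + 1/4) = 9/2; numerator = -2(-8/5) - 1(1) = 11/5; a_2 = (11/5)/(9/2) = 22/45
  n = 3: D(3) = 3(3 + 1/4) = 39/4; numerator = -2(22/45) - 1(-8/5) = 28/45; a_3 = (28/45)/(39/4) = 112/1755
  n = 4: D(4) = 4(4 + 1/4) = 17; numerator = -2(112/1755) - 1(22/45) = -1082/1755; a_4 = (-1082/1755)/(17) = -1082/29835

r = -7/4; a_0 = 1; a_1 = -8/5; a_2 = 22/45; a_3 = 112/1755; a_4 = -1082/29835


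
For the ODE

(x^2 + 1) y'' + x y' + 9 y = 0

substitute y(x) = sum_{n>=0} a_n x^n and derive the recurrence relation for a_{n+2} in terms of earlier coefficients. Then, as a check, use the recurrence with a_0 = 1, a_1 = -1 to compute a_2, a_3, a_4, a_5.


Substitute y = sum_n a_n x^n.
(1 + 1 x^2) y'' contributes (n+2)(n+1) a_{n+2} + n(n-1) a_n at x^n.
x y'(x) contributes n a_n at x^n.
9 y(x) contributes 9 a_n at x^n.
Matching x^n: (n+2)(n+1) a_{n+2} + (n(n-1) + n + 9) a_n = 0.
Thus a_{n+2} = (-n(n-1) - n - 9) / ((n+1)(n+2)) * a_n.

Check with a_0 = 1, a_1 = -1 (apply the recurrence for n = 0, 1, 2, 3): a_0 = 1, a_1 = -1, a_2 = -9/2, a_3 = 5/3, a_4 = 39/8, a_5 = -3/2.

a_(n+2) = (-n(n-1) - n - 9) / ((n+1)(n+2)) * a_n; check: a_0 = 1, a_1 = -1, a_2 = -9/2, a_3 = 5/3, a_4 = 39/8, a_5 = -3/2


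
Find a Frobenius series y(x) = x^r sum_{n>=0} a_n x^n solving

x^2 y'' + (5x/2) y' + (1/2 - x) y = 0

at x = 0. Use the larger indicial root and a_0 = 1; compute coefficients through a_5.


Write in Frobenius form y'' + (p(x)/x) y' + (q(x)/x^2) y = 0:
  p(x) = 5/2,  q(x) = 1/2 - x.
Indicial equation: r(r-1) + (5/2) r + (1/2) = 0 -> roots r_1 = -1/2, r_2 = -1.
Take r = r_1 = -1/2. Let y(x) = x^r sum_{n>=0} a_n x^n with a_0 = 1.
Substitute y = x^r sum a_n x^n and match x^{r+n}. The recurrence is
  D(n) a_n - 1 a_{n-1} = 0,  where D(n) = (r+n)(r+n-1) + (5/2)(r+n) + (1/2).
  a_n = 1 / D(n) * a_{n-1}.
Since the indicial polynomial factors as (r - r_1)(r - r_2), D(n) = (r_1 + n - r_1)(r_1 + n - r_2) = n(n + 1/2).
Evaluating step by step (a_0 = 1):
  n = 1: D(1) = 1(1 + 1/2) = 3/2; numerator = 1(1) = 1; a_1 = (1)/(3/2) = 2/3
  n = 2: D(2) = 2(2 + 1/2) = 5; numerator = 1(2/3) = 2/3; a_2 = (2/3)/(5) = 2/15
  n = 3: D(3) = 3(3 + 1/2) = 21/2; numerator = 1(2/15) = 2/15; a_3 = (2/15)/(21/2) = 4/315
  n = 4: D(4) = 4(4 + 1/2) = 18; numerator = 1(4/315) = 4/315; a_4 = (4/315)/(18) = 2/2835
  n = 5: D(5) = 5(5 + 1/2) = 55/2; numerator = 1(2/2835) = 2/2835; a_5 = (2/2835)/(55/2) = 4/155925

r = -1/2; a_0 = 1; a_1 = 2/3; a_2 = 2/15; a_3 = 4/315; a_4 = 2/2835; a_5 = 4/155925


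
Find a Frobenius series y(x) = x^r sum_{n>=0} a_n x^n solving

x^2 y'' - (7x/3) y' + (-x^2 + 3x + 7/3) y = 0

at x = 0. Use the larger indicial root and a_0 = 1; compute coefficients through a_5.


Write in Frobenius form y'' + (p(x)/x) y' + (q(x)/x^2) y = 0:
  p(x) = -7/3,  q(x) = -x^2 + 3x + 7/3.
Indicial equation: r(r-1) + (-7/3) r + (7/3) = 0 -> roots r_1 = 7/3, r_2 = 1.
Take r = r_1 = 7/3. Let y(x) = x^r sum_{n>=0} a_n x^n with a_0 = 1.
Substitute y = x^r sum a_n x^n and match x^{r+n}. The recurrence is
  D(n) a_n + 3 a_{n-1} - 1 a_{n-2} = 0,  where D(n) = (r+n)(r+n-1) + (-7/3)(r+n) + (7/3).
  a_n = [-3 a_{n-1} + 1 a_{n-2}] / D(n).
Since the indicial polynomial factors as (r - r_1)(r - r_2), D(n) = (r_1 + n - r_1)(r_1 + n - r_2) = n(n + 4/3).
Evaluating step by step (a_0 = 1):
  n = 1: D(1) = 1(1 + 4/3) = 7/3; numerator = -3(1) = -3; a_1 = (-3)/(7/3) = -9/7
  n = 2: D(2) = 2(2 + 4/3) = 20/3; numerator = -3(-9/7) + 1(1) = 34/7; a_2 = (34/7)/(20/3) = 51/70
  n = 3: D(3) = 3(3 + 4/3) = 13; numerator = -3(51/70) + 1(-9/7) = -243/70; a_3 = (-243/70)/(13) = -243/910
  n = 4: D(4) = 4(4 + 4/3) = 64/3; numerator = -3(-243/910) + 1(51/70) = 696/455; a_4 = (696/455)/(64/3) = 261/3640
  n = 5: D(5) = 5(5 + 4/3) = 95/3; numerator = -3(261/3640) + 1(-243/910) = -27/56; a_5 = (-27/56)/(95/3) = -81/5320

r = 7/3; a_0 = 1; a_1 = -9/7; a_2 = 51/70; a_3 = -243/910; a_4 = 261/3640; a_5 = -81/5320


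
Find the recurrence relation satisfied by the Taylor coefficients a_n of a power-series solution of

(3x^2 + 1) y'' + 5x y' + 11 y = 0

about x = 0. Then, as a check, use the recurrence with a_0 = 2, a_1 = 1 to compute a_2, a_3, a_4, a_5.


Substitute y = sum_n a_n x^n.
(1 + 3 x^2) y'' contributes (n+2)(n+1) a_{n+2} + 3 n(n-1) a_n at x^n.
5 x y'(x) contributes 5 n a_n at x^n.
11 y(x) contributes 11 a_n at x^n.
Matching x^n: (n+2)(n+1) a_{n+2} + (3 n(n-1) + 5 n + 11) a_n = 0.
Thus a_{n+2} = (-3 n(n-1) - 5 n - 11) / ((n+1)(n+2)) * a_n.

Check with a_0 = 2, a_1 = 1 (apply the recurrence for n = 0, 1, 2, 3): a_0 = 2, a_1 = 1, a_2 = -11, a_3 = -8/3, a_4 = 99/4, a_5 = 88/15.

a_(n+2) = (-3 n(n-1) - 5 n - 11) / ((n+1)(n+2)) * a_n; check: a_0 = 2, a_1 = 1, a_2 = -11, a_3 = -8/3, a_4 = 99/4, a_5 = 88/15


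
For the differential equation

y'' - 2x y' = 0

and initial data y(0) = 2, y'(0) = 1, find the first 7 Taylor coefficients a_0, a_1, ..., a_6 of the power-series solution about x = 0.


Ansatz: y(x) = sum_{n>=0} a_n x^n, so y'(x) = sum_{n>=1} n a_n x^(n-1) and y''(x) = sum_{n>=2} n(n-1) a_n x^(n-2).
Substitute into P(x) y'' + Q(x) y' + R(x) y = 0 with P(x) = 1, Q(x) = -2x, R(x) = 0, and match powers of x.
Initial conditions: a_0 = 2, a_1 = 1.
Setting the coefficient of each power of x to zero and solving order by order (substituting the coefficients already found):
  x^0: 2 a_2 = 0  ->  a_2 = 0
  x^1: 6 a_3 - 2 a_1 = 0  ->  6 a_3 = 2 a_1 = 2  ->  a_3 = 1/3
  x^2: 12 a_4 - 4 a_2 = 0  ->  12 a_4 = 4 a_2 = 0  ->  a_4 = 0
  x^3: 20 a_5 - 6 a_3 = 0  ->  20 a_5 = 6 a_3 = 2  ->  a_5 = 1/10
  x^4: 30 a_6 - 8 a_4 = 0  ->  30 a_6 = 8 a_4 = 0  ->  a_6 = 0
Truncated series: y(x) = 2 + x + (1/3) x^3 + (1/10) x^5 + O(x^7).

a_0 = 2; a_1 = 1; a_2 = 0; a_3 = 1/3; a_4 = 0; a_5 = 1/10; a_6 = 0


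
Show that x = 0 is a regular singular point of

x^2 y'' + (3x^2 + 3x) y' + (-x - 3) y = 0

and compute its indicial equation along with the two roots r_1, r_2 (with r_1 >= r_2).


Divide by x^2 to reach normal form y'' + P_1(x) y' + P_2(x) y = 0 with P_1(x) = 3 + 3/x and P_2(x) = -1/x - 3/x^2.
x = 0 is a singular point because the y'-coefficient 3 + 3/x has a pole at x = 0 and the y-coefficient -1/x - 3/x^2 has a pole at x = 0.
It is a regular singular point because x P_1(x) = p(x) = 3x + 3 and x^2 P_2(x) = q(x) = -x - 3 are polynomials, hence analytic at x = 0.
p(0) = 3,  q(0) = -3.
Indicial equation: r(r-1) + p(0) r + q(0) = 0, i.e. r^2 + (p(0) - 1) r + q(0) = 0, i.e. r^2 + 2 r - 3 = 0.
Discriminant: (2)^2 - 4(-3) = 16, so r = (-2 ± 4)/2.
Solving: r_1 = 1, r_2 = -3.

indicial: r^2 + 2 r - 3 = 0; roots r_1 = 1, r_2 = -3


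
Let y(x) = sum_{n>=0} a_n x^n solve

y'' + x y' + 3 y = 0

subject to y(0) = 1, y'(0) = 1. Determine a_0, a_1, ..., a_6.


Ansatz: y(x) = sum_{n>=0} a_n x^n, so y'(x) = sum_{n>=1} n a_n x^(n-1) and y''(x) = sum_{n>=2} n(n-1) a_n x^(n-2).
Substitute into P(x) y'' + Q(x) y' + R(x) y = 0 with P(x) = 1, Q(x) = x, R(x) = 3, and match powers of x.
Initial conditions: a_0 = 1, a_1 = 1.
Setting the coefficient of each power of x to zero and solving order by order (substituting the coefficients already found):
  x^0: 2 a_2 + 3 a_0 = 0  ->  2 a_2 = -3 a_0 = -3  ->  a_2 = -3/2
  x^1: 6 a_3 + 4 a_1 = 0  ->  6 a_3 = -4 a_1 = -4  ->  a_3 = -2/3
  x^2: 12 a_4 + 5 a_2 = 0  ->  12 a_4 = -5 a_2 = 15/2  ->  a_4 = 5/8
  x^3: 20 a_5 + 6 a_3 = 0  ->  20 a_5 = -6 a_3 = 4  ->  a_5 = 1/5
  x^4: 30 a_6 + 7 a_4 = 0  ->  30 a_6 = -7 a_4 = -35/8  ->  a_6 = -7/48
Truncated series: y(x) = 1 + x - (3/2) x^2 - (2/3) x^3 + (5/8) x^4 + (1/5) x^5 - (7/48) x^6 + O(x^7).

a_0 = 1; a_1 = 1; a_2 = -3/2; a_3 = -2/3; a_4 = 5/8; a_5 = 1/5; a_6 = -7/48


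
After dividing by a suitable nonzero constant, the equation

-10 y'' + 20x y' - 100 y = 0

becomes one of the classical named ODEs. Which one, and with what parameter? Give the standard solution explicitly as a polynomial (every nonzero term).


All three coefficients share the factor -10; dividing through by -10 gives  y'' - 2x y' + 10 y = 0.
This matches the Hermite equation y'' - 2x y' + 2n y = 0 with 2n = 10, so n = 5; the polynomial solution is H_5(x).
With y = sum_k a_k x^k, matching x^k gives (k+2)(k+1) a_{k+2} = 2(k - n) a_k = 2(k - 5) a_k. The right side vanishes at k = 5, so the series with the parity of 5 terminates at degree 5.
Standard normalization: leading coefficient of H_n is 2^n, so a_5 = 2^5 = 32. Work downward with a_k = (k+1)(k+2) a_{k+2} / (2(k - n)):
  a_3 = (4)(5)(32) / (2(3 - 5)) = 640/(-4) = -160
  a_1 = (2)(3)(-160) / (2(1 - 5)) = -960/(-8) = 120
Hence H_5(x) = 32 x^5 - 160 x^3 + 120 x.

H_5(x); series = 32 x^5 - 160 x^3 + 120 x


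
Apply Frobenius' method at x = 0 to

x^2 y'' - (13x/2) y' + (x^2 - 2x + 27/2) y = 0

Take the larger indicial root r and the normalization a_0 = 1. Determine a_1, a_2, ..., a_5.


Write in Frobenius form y'' + (p(x)/x) y' + (q(x)/x^2) y = 0:
  p(x) = -13/2,  q(x) = x^2 - 2x + 27/2.
Indicial equation: r(r-1) + (-13/2) r + (27/2) = 0 -> roots r_1 = 9/2, r_2 = 3.
Take r = r_1 = 9/2. Let y(x) = x^r sum_{n>=0} a_n x^n with a_0 = 1.
Substitute y = x^r sum a_n x^n and match x^{r+n}. The recurrence is
  D(n) a_n - 2 a_{n-1} + 1 a_{n-2} = 0,  where D(n) = (r+n)(r+n-1) + (-13/2)(r+n) + (27/2).
  a_n = [2 a_{n-1} - 1 a_{n-2}] / D(n).
Since the indicial polynomial factors as (r - r_1)(r - r_2), D(n) = (r_1 + n - r_1)(r_1 + n - r_2) = n(n + 3/2).
Evaluating step by step (a_0 = 1):
  n = 1: D(1) = 1(1 + 3/2) = 5/2; numerator = 2(1) = 2; a_1 = (2)/(5/2) = 4/5
  n = 2: D(2) = 2(2 + 3/2) = 7; numerator = 2(4/5) - 1(1) = 3/5; a_2 = (3/5)/(7) = 3/35
  n = 3: D(3) = 3(3 + 3/2) = 27/2; numerator = 2(3/35) - 1(4/5) = -22/35; a_3 = (-22/35)/(27/2) = -44/945
  n = 4: D(4) = 4(4 + 3/2) = 22; numerator = 2(-44/945) - 1(3/35) = -169/945; a_4 = (-169/945)/(22) = -169/20790
  n = 5: D(5) = 5(5 + 3/2) = 65/2; numerator = 2(-169/20790) - 1(-44/945) = 1/33; a_5 = (1/33)/(65/2) = 2/2145

r = 9/2; a_0 = 1; a_1 = 4/5; a_2 = 3/35; a_3 = -44/945; a_4 = -169/20790; a_5 = 2/2145


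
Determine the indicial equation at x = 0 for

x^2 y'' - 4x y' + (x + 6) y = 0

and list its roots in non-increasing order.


Divide by x^2 to reach normal form y'' + P_1(x) y' + P_2(x) y = 0 with P_1(x) = -4/x and P_2(x) = 1/x + 6/x^2.
x = 0 is a singular point because the y'-coefficient -4/x has a pole at x = 0 and the y-coefficient 1/x + 6/x^2 has a pole at x = 0.
It is a regular singular point because x P_1(x) = p(x) = -4 and x^2 P_2(x) = q(x) = x + 6 are polynomials, hence analytic at x = 0.
p(0) = -4,  q(0) = 6.
Indicial equation: r(r-1) + p(0) r + q(0) = 0, i.e. r^2 + (p(0) - 1) r + q(0) = 0, i.e. r^2 - 5 r + 6 = 0.
Discriminant: (-5)^2 - 4(6) = 1, so r = (5 ± 1)/2.
Solving: r_1 = 3, r_2 = 2.

indicial: r^2 - 5 r + 6 = 0; roots r_1 = 3, r_2 = 2


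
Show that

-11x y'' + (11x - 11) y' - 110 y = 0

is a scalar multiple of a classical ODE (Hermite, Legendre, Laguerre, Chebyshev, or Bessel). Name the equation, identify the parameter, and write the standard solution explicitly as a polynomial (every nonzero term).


All three coefficients share the factor -11; dividing through by -11 gives  x y'' + (1 - x) y' + 10 y = 0.
This matches the Laguerre equation x y'' + (1 - x) y' + n y = 0 with n = 10; the polynomial solution is L_10(x).
With y = sum_k a_k x^k, matching x^k gives (k+1)k a_{k+1} + (k+1) a_{k+1} - k a_k + n a_k = 0, i.e. (k+1)^2 a_{k+1} = (k - n) a_k = (k - 10) a_k. The right side vanishes at k = 10, so the series terminates at degree 10.
Standard normalization L_n(0) = 1 gives a_0 = 1. Work upward with a_{k+1} = (k - 10) a_k / (k+1)^2:
  a_1 = (0 - 10)(1) / 1^2 = -10/1 = -10
  a_2 = (1 - 10)(-10) / 2^2 = 90/4 = 45/2
  a_3 = (2 - 10)(45/2) / 3^2 = -180/9 = -20
  a_4 = (3 - 10)(-20) / 4^2 = 140/16 = 35/4
  a_5 = (4 - 10)(35/4) / 5^2 = (-105/2)/25 = -21/10
  a_6 = (5 - 10)(-21/10) / 6^2 = (21/2)/36 = 7/24
  a_7 = (6 - 10)(7/24) / 7^2 = (-7/6)/49 = -1/42
  a_8 = (7 - 10)(-1/42) / 8^2 = (1/14)/64 = 1/896
  a_9 = (8 - 10)(1/896) / 9^2 = (-1/448)/81 = -1/36288
  a_10 = (9 - 10)(-1/36288) / 10^2 = (1/36288)/100 = 1/3628800
Hence L_10(x) = x^10/3628800 - x^9/36288 + x^8/896 - x^7/42 + 7 x^6/24 - 21 x^5/10 + 35 x^4/4 - 20 x^3 + 45 x^2/2 - 10 x + 1.

L_10(x); series = x^10/3628800 - x^9/36288 + x^8/896 - x^7/42 + 7 x^6/24 - 21 x^5/10 + 35 x^4/4 - 20 x^3 + 45 x^2/2 - 10 x + 1


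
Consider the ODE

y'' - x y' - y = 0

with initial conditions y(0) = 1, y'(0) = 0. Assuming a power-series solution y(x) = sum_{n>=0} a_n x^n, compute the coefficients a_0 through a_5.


Ansatz: y(x) = sum_{n>=0} a_n x^n, so y'(x) = sum_{n>=1} n a_n x^(n-1) and y''(x) = sum_{n>=2} n(n-1) a_n x^(n-2).
Substitute into P(x) y'' + Q(x) y' + R(x) y = 0 with P(x) = 1, Q(x) = -x, R(x) = -1, and match powers of x.
Initial conditions: a_0 = 1, a_1 = 0.
Setting the coefficient of each power of x to zero and solving order by order (substituting the coefficients already found):
  x^0: 2 a_2 - a_0 = 0  ->  2 a_2 = a_0 = 1  ->  a_2 = 1/2
  x^1: 6 a_3 - 2 a_1 = 0  ->  6 a_3 = 2 a_1 = 0  ->  a_3 = 0
  x^2: 12 a_4 - 3 a_2 = 0  ->  12 a_4 = 3 a_2 = 3/2  ->  a_4 = 1/8
  x^3: 20 a_5 - 4 a_3 = 0  ->  20 a_5 = 4 a_3 = 0  ->  a_5 = 0
Truncated series: y(x) = 1 + (1/2) x^2 + (1/8) x^4 + O(x^6).

a_0 = 1; a_1 = 0; a_2 = 1/2; a_3 = 0; a_4 = 1/8; a_5 = 0


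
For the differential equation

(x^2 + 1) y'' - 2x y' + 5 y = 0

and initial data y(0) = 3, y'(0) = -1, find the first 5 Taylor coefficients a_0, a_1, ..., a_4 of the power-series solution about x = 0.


Ansatz: y(x) = sum_{n>=0} a_n x^n, so y'(x) = sum_{n>=1} n a_n x^(n-1) and y''(x) = sum_{n>=2} n(n-1) a_n x^(n-2).
Substitute into P(x) y'' + Q(x) y' + R(x) y = 0 with P(x) = x^2 + 1, Q(x) = -2x, R(x) = 5, and match powers of x.
Initial conditions: a_0 = 3, a_1 = -1.
Setting the coefficient of each power of x to zero and solving order by order (substituting the coefficients already found):
  x^0: 2 a_2 + 5 a_0 = 0  ->  2 a_2 = -5 a_0 = -15  ->  a_2 = -15/2
  x^1: 6 a_3 + 3 a_1 = 0  ->  6 a_3 = -3 a_1 = 3  ->  a_3 = 1/2
  x^2: 12 a_4 + 3 a_2 = 0  ->  12 a_4 = -3 a_2 = 45/2  ->  a_4 = 15/8
Truncated series: y(x) = 3 - x - (15/2) x^2 + (1/2) x^3 + (15/8) x^4 + O(x^5).

a_0 = 3; a_1 = -1; a_2 = -15/2; a_3 = 1/2; a_4 = 15/8


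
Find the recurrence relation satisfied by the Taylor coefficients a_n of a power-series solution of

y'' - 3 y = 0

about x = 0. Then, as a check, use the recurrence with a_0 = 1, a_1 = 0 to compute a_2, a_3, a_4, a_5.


Substitute y = sum_n a_n x^n into y'' + (const) y = 0.
y''(x) = sum_{n>=0} (n+2)(n+1) a_{n+2} x^n.
The ODE becomes sum_n [(n+2)(n+1) a_{n+2} - 3 a_n] x^n = 0.
Setting each coefficient to zero gives the recurrence:
  (n+2)(n+1) a_{n+2} - 3 a_n = 0,
  a_{n+2} = 3 / ((n+1)(n+2)) a_n.

Check with a_0 = 1, a_1 = 0 (apply the recurrence for n = 0, 1, 2, 3): a_0 = 1, a_1 = 0, a_2 = 3/2, a_3 = 0, a_4 = 3/8, a_5 = 0.

a_{n+2} = 3/((n+1)(n+2)) * a_n; check: a_0 = 1, a_1 = 0, a_2 = 3/2, a_3 = 0, a_4 = 3/8, a_5 = 0


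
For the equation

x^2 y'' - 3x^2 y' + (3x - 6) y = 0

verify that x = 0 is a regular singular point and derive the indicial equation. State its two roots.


Divide by x^2 to reach normal form y'' + P_1(x) y' + P_2(x) y = 0 with P_1(x) = -3 and P_2(x) = 3/x - 6/x^2.
x = 0 is a singular point because the y-coefficient 3/x - 6/x^2 has a pole at x = 0.
It is a regular singular point because x P_1(x) = p(x) = -3x and x^2 P_2(x) = q(x) = 3x - 6 are polynomials, hence analytic at x = 0.
p(0) = 0,  q(0) = -6.
Indicial equation: r(r-1) + p(0) r + q(0) = 0, i.e. r^2 + (p(0) - 1) r + q(0) = 0, i.e. r^2 - 1 r - 6 = 0.
Discriminant: (-1)^2 - 4(-6) = 25, so r = (1 ± 5)/2.
Solving: r_1 = 3, r_2 = -2.

indicial: r^2 - 1 r - 6 = 0; roots r_1 = 3, r_2 = -2


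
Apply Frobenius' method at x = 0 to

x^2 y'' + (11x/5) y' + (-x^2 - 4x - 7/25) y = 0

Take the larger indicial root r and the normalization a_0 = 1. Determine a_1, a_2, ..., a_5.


Write in Frobenius form y'' + (p(x)/x) y' + (q(x)/x^2) y = 0:
  p(x) = 11/5,  q(x) = -x^2 - 4x - 7/25.
Indicial equation: r(r-1) + (11/5) r + (-7/25) = 0 -> roots r_1 = 1/5, r_2 = -7/5.
Take r = r_1 = 1/5. Let y(x) = x^r sum_{n>=0} a_n x^n with a_0 = 1.
Substitute y = x^r sum a_n x^n and match x^{r+n}. The recurrence is
  D(n) a_n - 4 a_{n-1} - 1 a_{n-2} = 0,  where D(n) = (r+n)(r+n-1) + (11/5)(r+n) + (-7/25).
  a_n = [4 a_{n-1} + 1 a_{n-2}] / D(n).
Since the indicial polynomial factors as (r - r_1)(r - r_2), D(n) = (r_1 + n - r_1)(r_1 + n - r_2) = n(n + 8/5).
Evaluating step by step (a_0 = 1):
  n = 1: D(1) = 1(1 + 8/5) = 13/5; numerator = 4(1) = 4; a_1 = (4)/(13/5) = 20/13
  n = 2: D(2) = 2(2 + 8/5) = 36/5; numerator = 4(20/13) + 1(1) = 93/13; a_2 = (93/13)/(36/5) = 155/156
  n = 3: D(3) = 3(3 + 8/5) = 69/5; numerator = 4(155/156) + 1(20/13) = 215/39; a_3 = (215/39)/(69/5) = 1075/2691
  n = 4: D(4) = 4(4 + 8/5) = 112/5; numerator = 4(1075/2691) + 1(155/156) = 27895/10764; a_4 = (27895/10764)/(112/5) = 19925/172224
  n = 5: D(5) = 5(5 + 8/5) = 33; numerator = 4(19925/172224) + 1(1075/2691) = 4125/4784; a_5 = (4125/4784)/(33) = 125/4784

r = 1/5; a_0 = 1; a_1 = 20/13; a_2 = 155/156; a_3 = 1075/2691; a_4 = 19925/172224; a_5 = 125/4784


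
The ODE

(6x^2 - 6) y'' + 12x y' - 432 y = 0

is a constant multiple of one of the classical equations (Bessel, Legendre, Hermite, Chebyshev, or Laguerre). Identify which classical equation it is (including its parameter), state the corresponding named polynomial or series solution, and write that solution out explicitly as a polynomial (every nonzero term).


All three coefficients share the factor -6; dividing through by -6 gives  (1 - x^2) y'' - 2x y' + 72 y = 0.
This matches the Legendre equation (1 - x^2) y'' - 2x y' + n(n+1) y = 0 (note the -2x y' term) with n(n+1) = 72, so n = 8; the polynomial solution is P_8(x).
With y = sum_k a_k x^k, matching x^k gives (k+2)(k+1) a_{k+2} = [k(k+1) - n(n+1)] a_k = (k - 8)(k + 9) a_k. The right side vanishes at k = 8, so the series with the parity of 8 terminates at degree 8.
Standard normalization (P_n(1) = 1): leading coefficient (2n)!/(2^n (n!)^2) = 20922789888000/(256*1625702400) = 6435/128, so a_8 = 6435/128. Work downward with a_k = (k+1)(k+2) a_{k+2} / ((k - 8)(k + 9)):
  a_6 = (7)(8)(6435/128) / ((6 - 8)(6 + 9)) = (45045/16)/(-30) = -3003/32
  a_4 = (5)(6)(-3003/32) / ((4 - 8)(4 + 9)) = (-45045/16)/(-52) = 3465/64
  a_2 = (3)(4)(3465/64) / ((2 - 8)(2 + 9)) = (10395/16)/(-66) = -315/32
  a_0 = (1)(2)(-315/32) / ((0 - 8)(0 + 9)) = (-315/16)/(-72) = 35/128
Hence P_8(x) = 6435 x^8/128 - 3003 x^6/32 + 3465 x^4/64 - 315 x^2/32 + 35/128.

P_8(x); series = 6435 x^8/128 - 3003 x^6/32 + 3465 x^4/64 - 315 x^2/32 + 35/128


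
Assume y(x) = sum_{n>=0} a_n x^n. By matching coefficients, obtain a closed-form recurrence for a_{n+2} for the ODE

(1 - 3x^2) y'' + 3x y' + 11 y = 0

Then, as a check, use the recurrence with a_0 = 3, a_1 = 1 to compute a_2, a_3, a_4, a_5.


Substitute y = sum_n a_n x^n.
(1 - 3 x^2) y'' contributes (n+2)(n+1) a_{n+2} - 3 n(n-1) a_n at x^n.
3 x y'(x) contributes 3 n a_n at x^n.
11 y(x) contributes 11 a_n at x^n.
Matching x^n: (n+2)(n+1) a_{n+2} + (-3 n(n-1) + 3 n + 11) a_n = 0.
Thus a_{n+2} = (3 n(n-1) - 3 n - 11) / ((n+1)(n+2)) * a_n.

Check with a_0 = 3, a_1 = 1 (apply the recurrence for n = 0, 1, 2, 3): a_0 = 3, a_1 = 1, a_2 = -33/2, a_3 = -7/3, a_4 = 121/8, a_5 = 7/30.

a_(n+2) = (3 n(n-1) - 3 n - 11) / ((n+1)(n+2)) * a_n; check: a_0 = 3, a_1 = 1, a_2 = -33/2, a_3 = -7/3, a_4 = 121/8, a_5 = 7/30


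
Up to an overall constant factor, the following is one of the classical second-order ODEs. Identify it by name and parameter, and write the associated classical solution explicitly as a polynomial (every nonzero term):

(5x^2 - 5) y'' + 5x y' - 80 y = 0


All three coefficients share the factor -5; dividing through by -5 gives  (1 - x^2) y'' - x y' + 16 y = 0.
This matches the Chebyshev equation (1 - x^2) y'' - x y' + n^2 y = 0 (note the -x y' term, not -2x y') with n^2 = 16, so n = 4; the polynomial solution is T_4(x).
With y = sum_k a_k x^k, matching x^k gives (k+2)(k+1) a_{k+2} = (k^2 - n^2) a_k = (k - 4)(k + 4) a_k. The right side vanishes at k = 4, so the series with the parity of 4 terminates at degree 4.
Standard normalization: leading coefficient of T_n is 2^(n-1), so a_4 = 2^3 = 8. Work downward with a_k = (k+1)(k+2) a_{k+2} / ((k - 4)(k + 4)):
  a_2 = (3)(4)(8) / ((2 - 4)(2 + 4)) = 96/(-12) = -8
  a_0 = (1)(2)(-8) / ((0 - 4)(0 + 4)) = -16/(-16) = 1
Hence T_4(x) = 8 x^4 - 8 x^2 + 1.

T_4(x); series = 8 x^4 - 8 x^2 + 1


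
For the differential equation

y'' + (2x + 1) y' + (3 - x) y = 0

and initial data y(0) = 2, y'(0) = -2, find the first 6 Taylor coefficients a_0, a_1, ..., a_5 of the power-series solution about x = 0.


Ansatz: y(x) = sum_{n>=0} a_n x^n, so y'(x) = sum_{n>=1} n a_n x^(n-1) and y''(x) = sum_{n>=2} n(n-1) a_n x^(n-2).
Substitute into P(x) y'' + Q(x) y' + R(x) y = 0 with P(x) = 1, Q(x) = 2x + 1, R(x) = 3 - x, and match powers of x.
Initial conditions: a_0 = 2, a_1 = -2.
Setting the coefficient of each power of x to zero and solving order by order (substituting the coefficients already found):
  x^0: 2 a_2 + a_1 + 3 a_0 = 0  ->  2 a_2 = -a_1 - 3 a_0 = -4  ->  a_2 = -2
  x^1: 6 a_3 + 2 a_2 + 5 a_1 - a_0 = 0  ->  6 a_3 = -2 a_2 - 5 a_1 + a_0 = 16  ->  a_3 = 8/3
  x^2: 12 a_4 + 3 a_3 + 7 a_2 - a_1 = 0  ->  12 a_4 = -3 a_3 - 7 a_2 + a_1 = 4  ->  a_4 = 1/3
  x^3: 20 a_5 + 4 a_4 + 9 a_3 - a_2 = 0  ->  20 a_5 = -4 a_4 - 9 a_3 + a_2 = -82/3  ->  a_5 = -41/30
Truncated series: y(x) = 2 - 2 x - 2 x^2 + (8/3) x^3 + (1/3) x^4 - (41/30) x^5 + O(x^6).

a_0 = 2; a_1 = -2; a_2 = -2; a_3 = 8/3; a_4 = 1/3; a_5 = -41/30


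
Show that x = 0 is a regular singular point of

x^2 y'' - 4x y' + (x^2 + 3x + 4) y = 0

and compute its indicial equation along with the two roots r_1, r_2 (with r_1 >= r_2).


Divide by x^2 to reach normal form y'' + P_1(x) y' + P_2(x) y = 0 with P_1(x) = -4/x and P_2(x) = 1 + 3/x + 4/x^2.
x = 0 is a singular point because the y'-coefficient -4/x has a pole at x = 0 and the y-coefficient 1 + 3/x + 4/x^2 has a pole at x = 0.
It is a regular singular point because x P_1(x) = p(x) = -4 and x^2 P_2(x) = q(x) = x^2 + 3x + 4 are polynomials, hence analytic at x = 0.
p(0) = -4,  q(0) = 4.
Indicial equation: r(r-1) + p(0) r + q(0) = 0, i.e. r^2 + (p(0) - 1) r + q(0) = 0, i.e. r^2 - 5 r + 4 = 0.
Discriminant: (-5)^2 - 4(4) = 9, so r = (5 ± 3)/2.
Solving: r_1 = 4, r_2 = 1.

indicial: r^2 - 5 r + 4 = 0; roots r_1 = 4, r_2 = 1
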